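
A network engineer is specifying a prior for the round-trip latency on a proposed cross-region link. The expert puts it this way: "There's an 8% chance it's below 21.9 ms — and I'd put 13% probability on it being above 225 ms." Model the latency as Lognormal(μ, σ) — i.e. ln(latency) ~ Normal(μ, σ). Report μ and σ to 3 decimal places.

If T ~ Lognormal(μ,σ) then ln T ~ Normal(μ,σ), so the p-quantile of ln T is μ + z_p·σ.
ln(21.9) = 3.086 and ln(225) = 5.416; z_{0.08} = -1.405, z_{0.87} = 1.126.
σ = (5.416 − 3.086)/(1.126 − (-1.405)) = 0.920.
μ = 3.086 − (-1.405)·0.920 = 4.380.

μ ≈ 4.380, σ ≈ 0.920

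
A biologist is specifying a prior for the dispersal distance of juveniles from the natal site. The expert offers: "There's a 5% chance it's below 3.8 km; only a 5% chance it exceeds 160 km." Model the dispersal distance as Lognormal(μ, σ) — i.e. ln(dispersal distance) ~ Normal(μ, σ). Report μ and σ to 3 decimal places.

μ ≈ 3.205, σ ≈ 1.137

If T ~ Lognormal(μ,σ) then ln T ~ Normal(μ,σ), so the p-quantile of ln T is μ + z_p·σ.
ln(3.8) = 1.335 and ln(160) = 5.075; z_{0.05} = -1.645, z_{0.95} = 1.645.
σ = (5.075 − 1.335)/(1.645 − (-1.645)) = 1.137.
μ = 1.335 − (-1.645)·1.137 = 3.205.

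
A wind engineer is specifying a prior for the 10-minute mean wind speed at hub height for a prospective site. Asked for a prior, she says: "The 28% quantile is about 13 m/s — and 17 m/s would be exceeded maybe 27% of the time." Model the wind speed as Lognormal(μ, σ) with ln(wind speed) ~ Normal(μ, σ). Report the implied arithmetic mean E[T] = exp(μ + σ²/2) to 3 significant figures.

E[T] ≈ 15.2 m/s

If T ~ Lognormal(μ,σ) then ln T ~ Normal(μ,σ), so the p-quantile of ln T is μ + z_p·σ.
ln(13) = 2.565 and ln(17) = 2.833; z_{0.28} = -0.5828, z_{0.73} = 0.6128.
σ = (2.833 − 2.565)/(0.6128 − (-0.5828)) = 0.224.
μ = 2.565 − (-0.5828)·0.224 = 2.696.
E[T] = exp(μ + σ²/2) = exp(2.696 + 0.0252) = 15.2 m/s.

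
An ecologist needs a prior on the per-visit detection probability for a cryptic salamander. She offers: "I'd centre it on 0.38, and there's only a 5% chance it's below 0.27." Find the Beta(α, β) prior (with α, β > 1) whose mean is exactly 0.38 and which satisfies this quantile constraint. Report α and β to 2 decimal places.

With mean 0.38 fixed, write α = 0.38s, β = 0.62s where s = α+β.
Need P(θ < 0.27) = 0.05 under Beta(0.38s, 0.62s). Normal approximation: (q−m)/√(m(1−m)/s) ≈ z_{0.05} = -1.64, so s ≈ 0.38·0.62·(-1.64)²/(0.27−0.38)² = 52.7.
At s = 52.7: P(θ<0.27) ≈ 0.044. Adjusting to match 0.05 gives s ≈ 49.16.
So α = 0.38·49.16 ≈ 18.68, β = 0.62·49.16 ≈ 30.48.

α ≈ 18.68, β ≈ 30.48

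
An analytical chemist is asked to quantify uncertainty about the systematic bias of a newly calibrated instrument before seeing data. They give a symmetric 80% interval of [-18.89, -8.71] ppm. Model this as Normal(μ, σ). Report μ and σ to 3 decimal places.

A symmetric 80% interval runs μ ± z·σ with z = 1.282.
Half-width = 5.09, so σ = 5.09/1.282 = 3.972.
μ is the interval midpoint, -13.800.

μ = -13.800, σ = 3.972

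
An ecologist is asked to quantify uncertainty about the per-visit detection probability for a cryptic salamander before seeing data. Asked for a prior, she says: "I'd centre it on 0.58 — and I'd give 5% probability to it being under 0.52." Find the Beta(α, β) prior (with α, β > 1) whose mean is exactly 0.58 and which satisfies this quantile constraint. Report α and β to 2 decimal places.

With mean 0.58 fixed, write α = 0.58s, β = 0.42s where s = α+β.
Need P(θ < 0.52) = 0.05 under Beta(0.58s, 0.42s). Normal approximation: (q−m)/√(m(1−m)/s) ≈ z_{0.05} = -1.64, so s ≈ 0.58·0.42·(-1.64)²/(0.52−0.58)² = 183.1.
At s = 183.1: P(θ<0.52) ≈ 0.051. Adjusting to match 0.05 gives s ≈ 185.24.
So α = 0.58·185.24 ≈ 107.44, β = 0.42·185.24 ≈ 77.80.

α ≈ 107.44, β ≈ 77.80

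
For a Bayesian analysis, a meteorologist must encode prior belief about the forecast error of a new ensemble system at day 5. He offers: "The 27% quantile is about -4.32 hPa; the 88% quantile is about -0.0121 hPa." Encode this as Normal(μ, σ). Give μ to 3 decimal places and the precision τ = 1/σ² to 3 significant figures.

μ = -2.843, τ = 0.172

The p-quantile of Normal(μ,σ) is μ + z_p·σ, with z_{0.27} = -0.6128 and z_{0.88} = 1.175.
Eliminate σ: μ = (z₂·x₁ − z₁·x₂)/(z₂ − z₁) = (1.175·-4.32 − (-0.6128)·-0.0121)/1.788 = -2.843.
Then σ = (x₂ − x₁)/(z₂ − z₁) = (-0.0121 − -4.32)/1.788 = 2.410.
Precision τ = 1/σ² = 1/2.41² = 0.172.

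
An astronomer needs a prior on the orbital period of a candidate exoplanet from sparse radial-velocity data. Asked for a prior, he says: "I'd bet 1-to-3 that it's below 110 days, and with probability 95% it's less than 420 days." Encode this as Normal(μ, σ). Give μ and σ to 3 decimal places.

μ = 200.151, σ = 133.659

The p-quantile of Normal(μ,σ) is μ + z_p·σ, with z_{0.25} = -0.6745 and z_{0.95} = 1.645.
Eliminate σ: μ = (z₂·x₁ − z₁·x₂)/(z₂ − z₁) = (1.645·110 − (-0.6745)·420)/2.319 = 200.151.
Then σ = (x₂ − x₁)/(z₂ − z₁) = (420 − 110)/2.319 = 133.659.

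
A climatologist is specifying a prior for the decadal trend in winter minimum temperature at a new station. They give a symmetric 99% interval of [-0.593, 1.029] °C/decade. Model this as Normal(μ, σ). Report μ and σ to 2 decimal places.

A symmetric 99% interval runs μ ± z·σ with z = 2.576.
Half-width = 0.811, so σ = 0.811/2.576 = 0.31.
μ is the interval midpoint, 0.22.

μ = 0.22, σ = 0.31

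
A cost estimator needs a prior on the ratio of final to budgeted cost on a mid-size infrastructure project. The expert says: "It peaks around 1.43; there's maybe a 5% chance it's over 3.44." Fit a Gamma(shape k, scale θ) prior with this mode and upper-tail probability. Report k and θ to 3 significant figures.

k ≈ 4.54, θ ≈ 0.404

Gamma(k,θ) with k>1 has mode (k−1)θ, so θ = 1.43/(k−1).
Need P(X < 3.44) = 0.95 with θ tied to k this way. Start at k = 2, θ = 1.43: P(X<3.44) ≈ 0.693.
Too low — raise k to concentrate. Iterating converges to k ≈ 4.54.
Then θ = 1.43/(4.54−1) ≈ 0.404.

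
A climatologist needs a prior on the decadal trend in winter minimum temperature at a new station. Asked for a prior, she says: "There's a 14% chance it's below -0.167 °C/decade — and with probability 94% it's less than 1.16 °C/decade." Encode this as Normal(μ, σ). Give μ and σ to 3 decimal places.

μ = 0.377, σ = 0.504

The p-quantile of Normal(μ,σ) is μ + z_p·σ, with z_{0.14} = -1.08 and z_{0.94} = 1.555.
Eliminate σ: μ = (z₂·x₁ − z₁·x₂)/(z₂ − z₁) = (1.555·-0.167 − (-1.08)·1.16)/2.635 = 0.377.
Then σ = (x₂ − x₁)/(z₂ − z₁) = (1.16 − -0.167)/2.635 = 0.504.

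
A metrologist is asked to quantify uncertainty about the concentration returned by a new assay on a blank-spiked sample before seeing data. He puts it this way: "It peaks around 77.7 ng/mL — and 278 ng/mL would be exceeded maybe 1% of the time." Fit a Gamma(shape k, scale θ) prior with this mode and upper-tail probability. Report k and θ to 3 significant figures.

k ≈ 3.65, θ ≈ 29.3

Gamma(k,θ) with k>1 has mode (k−1)θ, so θ = 77.7/(k−1).
Need P(X < 278) = 0.99 with θ tied to k this way. Start at k = 2, θ = 77.7: P(X<278) ≈ 0.872.
Too low — raise k to concentrate. Iterating converges to k ≈ 3.65.
Then θ = 77.7/(3.65−1) ≈ 29.3.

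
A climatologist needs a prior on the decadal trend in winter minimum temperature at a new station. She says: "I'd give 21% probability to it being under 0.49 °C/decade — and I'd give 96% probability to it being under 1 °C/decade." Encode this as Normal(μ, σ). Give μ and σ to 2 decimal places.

The p-quantile of Normal(μ,σ) is μ + z_p·σ, with z_{0.21} = -0.8064 and z_{0.96} = 1.751.
Eliminate σ: μ = (z₂·x₁ − z₁·x₂)/(z₂ − z₁) = (1.751·0.49 − (-0.8064)·1)/2.557 = 0.65.
Then σ = (x₂ − x₁)/(z₂ − z₁) = (1 − 0.49)/2.557 = 0.20.

μ = 0.65, σ = 0.20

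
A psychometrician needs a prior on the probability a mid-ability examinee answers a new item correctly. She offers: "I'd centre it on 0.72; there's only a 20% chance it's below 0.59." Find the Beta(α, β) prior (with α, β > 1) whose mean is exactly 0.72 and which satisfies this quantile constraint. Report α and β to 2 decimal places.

α ≈ 5.50, β ≈ 2.14

With mean 0.72 fixed, write α = 0.72s, β = 0.28s where s = α+β.
Need P(θ < 0.59) = 0.2 under Beta(0.72s, 0.28s). Normal approximation: (q−m)/√(m(1−m)/s) ≈ z_{0.2} = -0.842, so s ≈ 0.72·0.28·(-0.842)²/(0.59−0.72)² = 8.4.
At s = 8.4: P(θ<0.59) ≈ 0.191. Adjusting to match 0.2 gives s ≈ 7.65.
So α = 0.72·7.65 ≈ 5.50, β = 0.28·7.65 ≈ 2.14.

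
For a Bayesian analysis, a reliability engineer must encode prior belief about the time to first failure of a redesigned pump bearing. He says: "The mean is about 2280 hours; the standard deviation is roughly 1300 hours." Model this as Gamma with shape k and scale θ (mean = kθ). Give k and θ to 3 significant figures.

For Gamma(k, scale θ): mean = kθ, variance = kθ², so CV = 1/√k.
CV = SD/mean = 1300/2280 = 0.5702, hence k = 1/CV² = 3.08.
Then θ = mean/k = 2280/3.08 = 741.

k ≈ 3.08, θ ≈ 741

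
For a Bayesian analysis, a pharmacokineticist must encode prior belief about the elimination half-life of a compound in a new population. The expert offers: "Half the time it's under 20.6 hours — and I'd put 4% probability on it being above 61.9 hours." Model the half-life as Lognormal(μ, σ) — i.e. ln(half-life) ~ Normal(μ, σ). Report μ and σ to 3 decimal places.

If T ~ Lognormal(μ,σ) then ln T ~ Normal(μ,σ), so the p-quantile of ln T is μ + z_p·σ.
ln(20.6) = 3.025 and ln(61.9) = 4.126; z_{0.5} = 0, z_{0.96} = 1.751.
σ = (4.126 − 3.025)/(1.751 − (0)) = 0.628.
μ = 3.025 − (0)·0.628 = 3.025.

μ ≈ 3.025, σ ≈ 0.628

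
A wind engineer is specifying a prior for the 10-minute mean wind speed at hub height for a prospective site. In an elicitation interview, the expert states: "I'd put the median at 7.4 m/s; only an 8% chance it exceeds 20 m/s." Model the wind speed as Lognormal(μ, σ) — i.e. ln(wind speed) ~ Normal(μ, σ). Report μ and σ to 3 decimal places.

If T ~ Lognormal(μ,σ) then ln T ~ Normal(μ,σ), so the p-quantile of ln T is μ + z_p·σ.
ln(7.4) = 2.001 and ln(20) = 2.996; z_{0.5} = 0, z_{0.92} = 1.405.
σ = (2.996 − 2.001)/(1.405 − (0)) = 0.708.
μ = 2.001 − (0)·0.708 = 2.001.

μ ≈ 2.001, σ ≈ 0.708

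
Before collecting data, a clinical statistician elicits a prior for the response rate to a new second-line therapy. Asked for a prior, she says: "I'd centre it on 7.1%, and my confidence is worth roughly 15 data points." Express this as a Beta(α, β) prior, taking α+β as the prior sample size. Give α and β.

Under the effective-sample-size interpretation, Beta(α, β) has prior mean α/(α+β) and prior sample size α+β.
So α+β = 15 and α/(α+β) = 0.071, giving α = 0.071·15 = 1.065 and β = 15 − 1.065 = 13.935.

α = 1.065, β = 13.935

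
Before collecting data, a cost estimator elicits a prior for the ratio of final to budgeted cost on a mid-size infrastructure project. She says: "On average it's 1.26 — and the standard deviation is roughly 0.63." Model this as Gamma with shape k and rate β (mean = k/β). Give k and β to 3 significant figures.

k ≈ 4, β ≈ 3.17

For Gamma(k, rate β): mean = k/β, variance = k/β², so CV = 1/√k.
CV = SD/mean = 0.63/1.26 = 0.5, hence k = 1/CV² = 4.
Then β = k/mean = 4/1.26 = 3.17.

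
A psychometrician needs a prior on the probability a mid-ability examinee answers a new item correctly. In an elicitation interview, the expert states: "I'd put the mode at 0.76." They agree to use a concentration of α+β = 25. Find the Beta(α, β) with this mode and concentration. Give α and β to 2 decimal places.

For α,β > 1 the Beta mode is (α−1)/(α+β−2). With α+β = 25, the mode is (α−1)/23.
Set (α−1)/23 = 0.76 → α = 1 + 0.76·23 = 18.48.
β = 25 − α = 6.52.

α = 18.48, β = 6.52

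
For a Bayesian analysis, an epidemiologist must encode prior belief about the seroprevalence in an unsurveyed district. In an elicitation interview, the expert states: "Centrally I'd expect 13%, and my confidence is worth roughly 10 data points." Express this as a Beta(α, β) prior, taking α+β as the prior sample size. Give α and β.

α = 1.3, β = 8.7

Under the effective-sample-size interpretation, Beta(α, β) has prior mean α/(α+β) and prior sample size α+β.
So α+β = 10 and α/(α+β) = 0.13, giving α = 0.13·10 = 1.3 and β = 10 − 1.3 = 8.7.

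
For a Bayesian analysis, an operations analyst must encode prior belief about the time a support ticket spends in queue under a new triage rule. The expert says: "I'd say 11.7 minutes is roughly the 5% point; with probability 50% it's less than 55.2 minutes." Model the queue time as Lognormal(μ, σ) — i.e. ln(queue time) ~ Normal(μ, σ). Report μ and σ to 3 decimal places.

If T ~ Lognormal(μ,σ) then ln T ~ Normal(μ,σ), so the p-quantile of ln T is μ + z_p·σ.
ln(11.7) = 2.46 and ln(55.2) = 4.011; z_{0.05} = -1.645, z_{0.5} = 0.
σ = (4.011 − 2.46)/(0 − (-1.645)) = 0.943.
μ = 2.46 − (-1.645)·0.943 = 4.011.

μ ≈ 4.011, σ ≈ 0.943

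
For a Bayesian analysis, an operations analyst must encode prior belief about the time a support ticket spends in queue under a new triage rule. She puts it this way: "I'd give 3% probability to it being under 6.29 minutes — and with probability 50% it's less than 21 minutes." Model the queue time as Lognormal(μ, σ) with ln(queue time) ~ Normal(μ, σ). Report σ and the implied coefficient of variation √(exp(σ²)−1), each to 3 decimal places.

If T ~ Lognormal(μ,σ) then ln T ~ Normal(μ,σ), so the p-quantile of ln T is μ + z_p·σ.
ln(6.29) = 1.839 and ln(21) = 3.045; z_{0.03} = -1.881, z_{0.5} = 0.
σ = (3.045 − 1.839)/(0 − (-1.881)) = 0.641.
μ = 1.839 − (-1.881)·0.641 = 3.045.
CV = √(exp(σ²)−1) = √(exp(0.4109)−1) = 0.713.

σ ≈ 0.641, CV ≈ 0.713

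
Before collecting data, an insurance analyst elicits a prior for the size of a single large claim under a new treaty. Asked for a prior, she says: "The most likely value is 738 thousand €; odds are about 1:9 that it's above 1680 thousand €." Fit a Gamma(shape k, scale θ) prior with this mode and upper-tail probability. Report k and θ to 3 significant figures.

Gamma(k,θ) with k>1 has mode (k−1)θ, so θ = 738/(k−1).
Need P(X < 1680) = 0.9 with θ tied to k this way. Start at k = 2, θ = 738: P(X<1680) ≈ 0.664.
Too low — raise k to concentrate. Iterating converges to k ≈ 3.84.
Then θ = 738/(3.84−1) ≈ 260.

k ≈ 3.84, θ ≈ 260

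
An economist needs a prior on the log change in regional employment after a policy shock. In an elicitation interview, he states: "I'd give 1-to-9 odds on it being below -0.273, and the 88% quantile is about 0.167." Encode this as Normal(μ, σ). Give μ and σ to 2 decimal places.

For Normal(μ,σ), the p-quantile is μ + z_p·σ. Here z_{0.1} = -1.282, z_{0.88} = 1.175.
So -0.273 = μ − 1.282σ and 0.167 = μ + 1.175σ.
Subtracting: σ = (0.167 − -0.273)/(1.175 − (-1.282)) = 0.18.
Then μ = -0.273 − (-1.282)·0.18 = -0.04.

μ = -0.04, σ = 0.18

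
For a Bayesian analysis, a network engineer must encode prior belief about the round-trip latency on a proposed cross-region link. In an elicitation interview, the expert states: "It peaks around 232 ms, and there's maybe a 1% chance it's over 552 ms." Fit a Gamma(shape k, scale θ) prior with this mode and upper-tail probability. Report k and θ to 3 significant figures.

k ≈ 7.31, θ ≈ 36.7

Gamma(k,θ) with k>1 has mode (k−1)θ, so θ = 232/(k−1).
Need P(X < 552) = 0.99 with θ tied to k this way. Start at k = 2, θ = 232: P(X<552) ≈ 0.687.
Too low — raise k to concentrate. Iterating converges to k ≈ 7.31.
Then θ = 232/(7.31−1) ≈ 36.7.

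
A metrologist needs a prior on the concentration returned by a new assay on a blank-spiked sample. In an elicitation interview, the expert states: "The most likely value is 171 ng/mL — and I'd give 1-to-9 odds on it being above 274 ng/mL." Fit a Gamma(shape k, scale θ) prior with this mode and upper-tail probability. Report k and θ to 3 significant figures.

Gamma(k,θ) with k>1 has mode (k−1)θ, so θ = 171/(k−1).
Need P(X < 274) = 0.9 with θ tied to k this way. Start at k = 2, θ = 171: P(X<274) ≈ 0.476.
Too low — raise k to concentrate. Iterating converges to k ≈ 9.45.
Then θ = 171/(9.45−1) ≈ 20.2.

k ≈ 9.45, θ ≈ 20.2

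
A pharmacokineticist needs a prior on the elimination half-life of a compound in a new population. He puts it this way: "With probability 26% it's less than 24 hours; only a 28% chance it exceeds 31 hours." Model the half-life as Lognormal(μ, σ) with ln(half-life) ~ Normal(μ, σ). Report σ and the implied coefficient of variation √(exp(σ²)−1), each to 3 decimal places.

If T ~ Lognormal(μ,σ) then ln T ~ Normal(μ,σ), so the p-quantile of ln T is μ + z_p·σ.
ln(24) = 3.178 and ln(31) = 3.434; z_{0.26} = -0.6433, z_{0.72} = 0.5828.
σ = (3.434 − 3.178)/(0.5828 − (-0.6433)) = 0.209.
μ = 3.178 − (-0.6433)·0.209 = 3.312.
CV = √(exp(σ²)−1) = √(exp(0.0436)−1) = 0.211.

σ ≈ 0.209, CV ≈ 0.211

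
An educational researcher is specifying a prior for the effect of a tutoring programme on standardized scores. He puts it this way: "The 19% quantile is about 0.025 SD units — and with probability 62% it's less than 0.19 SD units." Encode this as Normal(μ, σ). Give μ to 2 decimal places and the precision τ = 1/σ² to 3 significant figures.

For Normal(μ,σ), the p-quantile is μ + z_p·σ. Here z_{0.19} = -0.8779, z_{0.62} = 0.3055.
So 0.025 = μ − 0.8779σ and 0.19 = μ + 0.3055σ.
Subtracting: σ = (0.19 − 0.025)/(0.3055 − (-0.8779)) = 0.14.
Then μ = 0.025 − (-0.8779)·0.14 = 0.15.
Precision τ = 1/σ² = 1/0.1394² = 51.4.

μ = 0.15, τ = 51.4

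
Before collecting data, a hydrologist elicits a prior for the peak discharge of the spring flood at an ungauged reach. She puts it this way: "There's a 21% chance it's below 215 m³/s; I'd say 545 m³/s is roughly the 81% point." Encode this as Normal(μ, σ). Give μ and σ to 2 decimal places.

μ = 373.00, σ = 195.93

For Normal(μ,σ), the p-quantile is μ + z_p·σ. Here z_{0.21} = -0.8064, z_{0.81} = 0.8779.
So 215 = μ − 0.8064σ and 545 = μ + 0.8779σ.
Subtracting: σ = (545 − 215)/(0.8779 − (-0.8064)) = 195.93.
Then μ = 215 − (-0.8064)·195.93 = 373.00.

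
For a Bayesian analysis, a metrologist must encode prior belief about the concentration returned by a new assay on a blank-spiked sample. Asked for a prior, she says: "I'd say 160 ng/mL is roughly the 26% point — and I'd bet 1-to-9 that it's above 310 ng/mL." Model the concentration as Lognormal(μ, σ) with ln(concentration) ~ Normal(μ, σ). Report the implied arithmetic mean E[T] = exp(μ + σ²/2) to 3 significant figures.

E[T] ≈ 212 ng/mL

If T ~ Lognormal(μ,σ) then ln T ~ Normal(μ,σ), so the p-quantile of ln T is μ + z_p·σ.
ln(160) = 5.075 and ln(310) = 5.737; z_{0.26} = -0.6433, z_{0.9} = 1.282.
σ = (5.737 − 5.075)/(1.282 − (-0.6433)) = 0.344.
μ = 5.075 − (-0.6433)·0.344 = 5.296.
E[T] = exp(μ + σ²/2) = exp(5.296 + 0.0590) = 212 ng/mL.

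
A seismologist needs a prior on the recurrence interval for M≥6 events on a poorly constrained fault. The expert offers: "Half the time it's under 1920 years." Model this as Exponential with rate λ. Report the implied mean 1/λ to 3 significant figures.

Exponential median = ln 2 / λ, so λ = ln 2 / 1920.0 = 0.000361.
Mean = 1/λ = 2770 years.

mean ≈ 2770 years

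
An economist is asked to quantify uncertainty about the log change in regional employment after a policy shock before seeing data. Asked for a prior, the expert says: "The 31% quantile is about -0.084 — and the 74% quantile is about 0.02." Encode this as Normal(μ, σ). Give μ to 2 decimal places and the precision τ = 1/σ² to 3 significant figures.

μ = -0.04, τ = 120

For Normal(μ,σ), the p-quantile is μ + z_p·σ. Here z_{0.31} = -0.4959, z_{0.74} = 0.6433.
So -0.084 = μ − 0.4959σ and 0.02 = μ + 0.6433σ.
Subtracting: σ = (0.02 − -0.084)/(0.6433 − (-0.4959)) = 0.09.
Then μ = -0.084 − (-0.4959)·0.09 = -0.04.
Precision τ = 1/σ² = 1/0.09129² = 120.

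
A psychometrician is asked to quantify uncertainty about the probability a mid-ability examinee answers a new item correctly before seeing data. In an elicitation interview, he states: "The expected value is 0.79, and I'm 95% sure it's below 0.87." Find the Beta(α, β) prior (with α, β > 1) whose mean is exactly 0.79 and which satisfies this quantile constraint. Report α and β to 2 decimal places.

α ≈ 47.40, β ≈ 12.60

With mean 0.79 fixed, write α = 0.79s, β = 0.21s where s = α+β.
Need P(θ < 0.87) = 0.95 under Beta(0.79s, 0.21s). Normal approximation: (q−m)/√(m(1−m)/s) ≈ z_{0.95} = 1.64, so s ≈ 0.79·0.21·(1.64)²/(0.87−0.79)² = 70.1.
At s = 70.1: P(θ<0.87) ≈ 0.963. Adjusting to match 0.95 gives s ≈ 59.99.
So α = 0.79·59.99 ≈ 47.40, β = 0.21·59.99 ≈ 12.60.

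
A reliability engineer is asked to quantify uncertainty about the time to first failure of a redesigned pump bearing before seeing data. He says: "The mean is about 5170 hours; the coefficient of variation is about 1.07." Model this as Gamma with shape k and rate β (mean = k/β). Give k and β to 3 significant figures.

For Gamma(k, rate β): mean = k/β, variance = k/β², so CV = 1/√k.
CV = 1.07, hence k = 1/CV² = 0.873.
Then β = k/mean = 0.873/5170 = 0.000169.

k ≈ 0.873, β ≈ 0.000169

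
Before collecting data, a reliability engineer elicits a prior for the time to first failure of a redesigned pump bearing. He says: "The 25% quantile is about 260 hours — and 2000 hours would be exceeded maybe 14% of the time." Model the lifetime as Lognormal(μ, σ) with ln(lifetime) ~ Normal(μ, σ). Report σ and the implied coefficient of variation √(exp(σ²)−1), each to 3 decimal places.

σ ≈ 1.163, CV ≈ 1.692

If T ~ Lognormal(μ,σ) then ln T ~ Normal(μ,σ), so the p-quantile of ln T is μ + z_p·σ.
ln(260) = 5.561 and ln(2000) = 7.601; z_{0.25} = -0.6745, z_{0.86} = 1.08.
σ = (7.601 − 5.561)/(1.08 − (-0.6745)) = 1.163.
μ = 5.561 − (-0.6745)·1.163 = 6.345.
CV = √(exp(σ²)−1) = √(exp(1.3517)−1) = 1.692.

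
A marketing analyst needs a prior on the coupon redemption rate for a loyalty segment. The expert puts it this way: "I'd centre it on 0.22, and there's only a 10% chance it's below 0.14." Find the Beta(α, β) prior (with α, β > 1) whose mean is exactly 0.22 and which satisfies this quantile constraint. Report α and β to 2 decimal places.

α ≈ 8.78, β ≈ 31.13

With mean 0.22 fixed, write α = 0.22s, β = 0.78s where s = α+β.
Need P(θ < 0.14) = 0.1 under Beta(0.22s, 0.78s). Normal approximation: (q−m)/√(m(1−m)/s) ≈ z_{0.1} = -1.28, so s ≈ 0.22·0.78·(-1.28)²/(0.14−0.22)² = 44.0.
At s = 44.0: P(θ<0.14) ≈ 0.088. Adjusting to match 0.1 gives s ≈ 39.91.
So α = 0.22·39.91 ≈ 8.78, β = 0.78·39.91 ≈ 31.13.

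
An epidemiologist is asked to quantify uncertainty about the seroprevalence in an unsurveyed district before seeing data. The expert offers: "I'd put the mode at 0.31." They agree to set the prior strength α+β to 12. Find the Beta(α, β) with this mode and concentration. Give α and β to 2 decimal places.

α = 4.10, β = 7.90

For α,β > 1 the Beta mode is (α−1)/(α+β−2). With α+β = 12, the mode is (α−1)/10.
Set (α−1)/10 = 0.31 → α = 1 + 0.31·10 = 4.10.
β = 12 − α = 7.90.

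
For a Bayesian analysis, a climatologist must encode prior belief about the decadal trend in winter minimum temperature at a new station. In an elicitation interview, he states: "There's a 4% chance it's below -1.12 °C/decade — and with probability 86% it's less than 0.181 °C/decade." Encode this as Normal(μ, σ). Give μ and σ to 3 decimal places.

μ = -0.315, σ = 0.460

The p-quantile of Normal(μ,σ) is μ + z_p·σ, with z_{0.04} = -1.751 and z_{0.86} = 1.08.
Eliminate σ: μ = (z₂·x₁ − z₁·x₂)/(z₂ − z₁) = (1.08·-1.12 − (-1.751)·0.181)/2.831 = -0.315.
Then σ = (x₂ − x₁)/(z₂ − z₁) = (0.181 − -1.12)/2.831 = 0.460.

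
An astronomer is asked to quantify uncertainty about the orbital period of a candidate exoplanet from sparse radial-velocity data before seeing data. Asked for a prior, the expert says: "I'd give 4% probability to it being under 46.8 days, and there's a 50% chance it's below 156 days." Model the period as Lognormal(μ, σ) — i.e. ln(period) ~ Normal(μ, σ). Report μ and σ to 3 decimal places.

If T ~ Lognormal(μ,σ) then ln T ~ Normal(μ,σ), so the p-quantile of ln T is μ + z_p·σ.
ln(46.8) = 3.846 and ln(156) = 5.05; z_{0.04} = -1.751, z_{0.5} = 0.
σ = (5.05 − 3.846)/(0 − (-1.751)) = 0.688.
μ = 3.846 − (-1.751)·0.688 = 5.050.

μ ≈ 5.050, σ ≈ 0.688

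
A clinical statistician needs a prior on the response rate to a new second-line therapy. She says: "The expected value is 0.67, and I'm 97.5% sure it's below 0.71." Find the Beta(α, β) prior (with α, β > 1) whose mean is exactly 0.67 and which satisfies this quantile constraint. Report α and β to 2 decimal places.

α ≈ 343.74, β ≈ 169.31

With mean 0.67 fixed, write α = 0.67s, β = 0.33s where s = α+β.
Need P(θ < 0.71) = 0.975 under Beta(0.67s, 0.33s). Normal approximation: (q−m)/√(m(1−m)/s) ≈ z_{0.975} = 1.96, so s ≈ 0.67·0.33·(1.96)²/(0.71−0.67)² = 530.8.
At s = 530.8: P(θ<0.71) ≈ 0.977. Adjusting to match 0.975 gives s ≈ 513.05.
So α = 0.67·513.05 ≈ 343.74, β = 0.33·513.05 ≈ 169.31.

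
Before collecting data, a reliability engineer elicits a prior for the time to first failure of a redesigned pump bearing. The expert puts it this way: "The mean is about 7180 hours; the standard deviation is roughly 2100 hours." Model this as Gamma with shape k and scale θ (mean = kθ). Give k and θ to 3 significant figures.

For Gamma(k, scale θ): mean = kθ, variance = kθ², so CV = 1/√k.
CV = SD/mean = 2100/7180 = 0.2925, hence k = 1/CV² = 11.7.
Then θ = mean/k = 7180/11.7 = 614.

k ≈ 11.7, θ ≈ 614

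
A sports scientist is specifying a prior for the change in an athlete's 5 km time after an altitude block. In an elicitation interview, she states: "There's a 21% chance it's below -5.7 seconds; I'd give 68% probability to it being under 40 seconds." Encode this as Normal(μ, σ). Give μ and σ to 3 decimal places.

μ = 23.225, σ = 35.868

For Normal(μ,σ), the p-quantile is μ + z_p·σ. Here z_{0.21} = -0.8064, z_{0.68} = 0.4677.
So -5.7 = μ − 0.8064σ and 40 = μ + 0.4677σ.
Subtracting: σ = (40 − -5.7)/(0.4677 − (-0.8064)) = 35.868.
Then μ = -5.7 − (-0.8064)·35.868 = 23.225.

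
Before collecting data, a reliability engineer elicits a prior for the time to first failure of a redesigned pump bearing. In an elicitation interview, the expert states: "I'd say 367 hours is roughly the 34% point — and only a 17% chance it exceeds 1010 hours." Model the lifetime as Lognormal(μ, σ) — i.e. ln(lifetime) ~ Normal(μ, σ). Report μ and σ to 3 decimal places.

μ ≈ 6.211, σ ≈ 0.741

If T ~ Lognormal(μ,σ) then ln T ~ Normal(μ,σ), so the p-quantile of ln T is μ + z_p·σ.
ln(367) = 5.905 and ln(1010) = 6.918; z_{0.34} = -0.4125, z_{0.83} = 0.9542.
σ = (6.918 − 5.905)/(0.9542 − (-0.4125)) = 0.741.
μ = 5.905 − (-0.4125)·0.741 = 6.211.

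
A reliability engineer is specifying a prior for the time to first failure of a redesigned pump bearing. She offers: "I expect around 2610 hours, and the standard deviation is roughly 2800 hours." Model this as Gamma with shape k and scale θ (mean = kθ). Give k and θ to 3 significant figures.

k ≈ 0.869, θ ≈ 3000

For Gamma(k, scale θ): mean = kθ, variance = kθ², so CV = 1/√k.
CV = SD/mean = 2800/2610 = 1.073, hence k = 1/CV² = 0.869.
Then θ = mean/k = 2610/0.869 = 3000.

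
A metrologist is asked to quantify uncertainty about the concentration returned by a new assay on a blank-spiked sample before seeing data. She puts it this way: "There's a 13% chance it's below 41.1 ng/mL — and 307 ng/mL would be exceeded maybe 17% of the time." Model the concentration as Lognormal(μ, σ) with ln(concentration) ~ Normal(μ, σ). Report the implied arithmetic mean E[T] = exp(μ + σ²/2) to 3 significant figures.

If T ~ Lognormal(μ,σ) then ln T ~ Normal(μ,σ), so the p-quantile of ln T is μ + z_p·σ.
ln(41.1) = 3.716 and ln(307) = 5.727; z_{0.13} = -1.126, z_{0.83} = 0.9542.
σ = (5.727 − 3.716)/(0.9542 − (-1.126)) = 0.966.
μ = 3.716 − (-1.126)·0.966 = 4.805.
E[T] = exp(μ + σ²/2) = exp(4.805 + 0.4671) = 195 ng/mL.

E[T] ≈ 195 ng/mL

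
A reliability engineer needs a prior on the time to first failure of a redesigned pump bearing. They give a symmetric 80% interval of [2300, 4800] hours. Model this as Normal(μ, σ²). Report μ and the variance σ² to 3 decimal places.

A symmetric 80% interval runs μ ± z·σ with z = 1.282.
Half-width = 1250, so σ = 1250/1.282 = 975.3802 and σ² = 951366.501.
μ is the interval midpoint, 3550.000.

μ = 3550.000, σ² = 951366.501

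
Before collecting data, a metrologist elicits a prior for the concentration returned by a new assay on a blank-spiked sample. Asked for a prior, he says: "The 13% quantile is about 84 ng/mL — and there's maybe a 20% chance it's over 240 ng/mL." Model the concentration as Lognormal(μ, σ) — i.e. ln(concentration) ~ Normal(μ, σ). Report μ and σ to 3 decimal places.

μ ≈ 5.032, σ ≈ 0.533

If T ~ Lognormal(μ,σ) then ln T ~ Normal(μ,σ), so the p-quantile of ln T is μ + z_p·σ.
ln(84) = 4.431 and ln(240) = 5.481; z_{0.13} = -1.126, z_{0.8} = 0.8416.
σ = (5.481 − 4.431)/(0.8416 − (-1.126)) = 0.533.
μ = 4.431 − (-1.126)·0.533 = 5.032.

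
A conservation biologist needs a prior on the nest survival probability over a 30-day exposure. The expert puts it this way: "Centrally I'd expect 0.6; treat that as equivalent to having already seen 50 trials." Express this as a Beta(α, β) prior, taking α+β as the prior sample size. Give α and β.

Under the effective-sample-size interpretation, Beta(α, β) has prior mean α/(α+β) and prior sample size α+β.
So α+β = 50 and α/(α+β) = 0.6, giving α = 0.6·50 = 30 and β = 50 − 30 = 20.

α = 30, β = 20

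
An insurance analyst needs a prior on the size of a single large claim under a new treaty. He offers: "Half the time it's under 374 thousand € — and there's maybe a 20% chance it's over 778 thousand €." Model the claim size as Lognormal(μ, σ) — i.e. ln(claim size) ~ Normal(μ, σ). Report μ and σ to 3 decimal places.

μ ≈ 5.924, σ ≈ 0.870

If T ~ Lognormal(μ,σ) then ln T ~ Normal(μ,σ), so the p-quantile of ln T is μ + z_p·σ.
ln(374) = 5.924 and ln(778) = 6.657; z_{0.5} = 0, z_{0.8} = 0.8416.
σ = (6.657 − 5.924)/(0.8416 − (0)) = 0.870.
μ = 5.924 − (0)·0.870 = 5.924.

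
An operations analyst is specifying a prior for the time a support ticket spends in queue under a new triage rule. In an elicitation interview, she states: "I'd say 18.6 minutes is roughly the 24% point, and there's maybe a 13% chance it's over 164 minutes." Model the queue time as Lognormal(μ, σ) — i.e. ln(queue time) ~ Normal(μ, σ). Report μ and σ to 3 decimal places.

If T ~ Lognormal(μ,σ) then ln T ~ Normal(μ,σ), so the p-quantile of ln T is μ + z_p·σ.
ln(18.6) = 2.923 and ln(164) = 5.1; z_{0.24} = -0.7063, z_{0.87} = 1.126.
σ = (5.1 − 2.923)/(1.126 − (-0.7063)) = 1.188.
μ = 2.923 − (-0.7063)·1.188 = 3.762.

μ ≈ 3.762, σ ≈ 1.188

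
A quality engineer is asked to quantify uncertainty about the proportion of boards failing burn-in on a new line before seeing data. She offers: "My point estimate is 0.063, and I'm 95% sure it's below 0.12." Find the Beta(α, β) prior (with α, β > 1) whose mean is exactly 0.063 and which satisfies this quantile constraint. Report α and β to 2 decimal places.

With mean 0.063 fixed, write α = 0.063s, β = 0.937s where s = α+β.
Need P(θ < 0.12) = 0.95 under Beta(0.063s, 0.937s). Normal approximation: (q−m)/√(m(1−m)/s) ≈ z_{0.95} = 1.64, so s ≈ 0.063·0.937·(1.64)²/(0.12−0.063)² = 49.2.
At s = 49.2: P(θ<0.12) ≈ 0.932. Adjusting to match 0.95 gives s ≈ 62.32.
So α = 0.063·62.32 ≈ 3.93, β = 0.937·62.32 ≈ 58.39.

α ≈ 3.93, β ≈ 58.39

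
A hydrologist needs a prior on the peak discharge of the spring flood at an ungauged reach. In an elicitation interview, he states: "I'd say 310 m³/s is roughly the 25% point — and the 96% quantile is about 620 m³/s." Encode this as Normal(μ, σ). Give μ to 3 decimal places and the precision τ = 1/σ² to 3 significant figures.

μ = 396.217, τ = 6.12e-05

The p-quantile of Normal(μ,σ) is μ + z_p·σ, with z_{0.25} = -0.6745 and z_{0.96} = 1.751.
Eliminate σ: μ = (z₂·x₁ − z₁·x₂)/(z₂ − z₁) = (1.751·310 − (-0.6745)·620)/2.425 = 396.217.
Then σ = (x₂ − x₁)/(z₂ − z₁) = (620 − 310)/2.425 = 127.826.
Precision τ = 1/σ² = 1/127.8² = 6.12e-05.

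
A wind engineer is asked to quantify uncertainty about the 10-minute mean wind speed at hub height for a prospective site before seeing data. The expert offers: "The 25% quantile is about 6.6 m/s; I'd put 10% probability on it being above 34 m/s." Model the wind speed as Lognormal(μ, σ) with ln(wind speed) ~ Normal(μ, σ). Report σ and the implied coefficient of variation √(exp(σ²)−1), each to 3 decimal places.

σ ≈ 0.838, CV ≈ 1.009

If T ~ Lognormal(μ,σ) then ln T ~ Normal(μ,σ), so the p-quantile of ln T is μ + z_p·σ.
ln(6.6) = 1.887 and ln(34) = 3.526; z_{0.25} = -0.6745, z_{0.9} = 1.282.
σ = (3.526 − 1.887)/(1.282 − (-0.6745)) = 0.838.
μ = 1.887 − (-0.6745)·0.838 = 2.452.
CV = √(exp(σ²)−1) = √(exp(0.7024)−1) = 1.009.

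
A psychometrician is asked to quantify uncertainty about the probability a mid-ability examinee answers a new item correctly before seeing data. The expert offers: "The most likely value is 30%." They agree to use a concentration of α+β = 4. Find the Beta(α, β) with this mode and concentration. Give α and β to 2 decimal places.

For α,β > 1 the Beta mode is (α−1)/(α+β−2). With α+β = 4, the mode is (α−1)/2.
Set (α−1)/2 = 0.3 → α = 1 + 0.3·2 = 1.60.
β = 4 − α = 2.40.

α = 1.60, β = 2.40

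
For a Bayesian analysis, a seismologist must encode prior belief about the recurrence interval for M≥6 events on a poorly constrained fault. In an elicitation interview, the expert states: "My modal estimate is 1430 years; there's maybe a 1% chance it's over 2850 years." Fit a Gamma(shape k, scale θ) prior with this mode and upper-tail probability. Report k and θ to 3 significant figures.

Gamma(k,θ) with k>1 has mode (k−1)θ, so θ = 1430/(k−1).
Need P(X < 2850) = 0.99 with θ tied to k this way. Start at k = 2, θ = 1430: P(X<2850) ≈ 0.592.
Too low — raise k to concentrate. Iterating converges to k ≈ 11.3.
Then θ = 1430/(11.3−1) ≈ 138.

k ≈ 11.3, θ ≈ 138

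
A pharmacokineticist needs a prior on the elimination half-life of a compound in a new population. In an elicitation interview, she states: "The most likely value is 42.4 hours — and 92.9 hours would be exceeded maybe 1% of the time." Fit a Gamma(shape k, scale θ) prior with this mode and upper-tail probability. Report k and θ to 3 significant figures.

Gamma(k,θ) with k>1 has mode (k−1)θ, so θ = 42.4/(k−1).
Need P(X < 92.9) = 0.99 with θ tied to k this way. Start at k = 2, θ = 42.4: P(X<92.9) ≈ 0.643.
Too low — raise k to concentrate. Iterating converges to k ≈ 8.84.
Then θ = 42.4/(8.84−1) ≈ 5.41.

k ≈ 8.84, θ ≈ 5.41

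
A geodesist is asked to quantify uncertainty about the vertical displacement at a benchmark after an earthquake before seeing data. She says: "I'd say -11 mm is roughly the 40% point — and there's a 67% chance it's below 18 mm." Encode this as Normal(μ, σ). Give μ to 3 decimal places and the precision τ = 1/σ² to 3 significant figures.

μ = -0.402, τ = 0.000571

The p-quantile of Normal(μ,σ) is μ + z_p·σ, with z_{0.4} = -0.2533 and z_{0.67} = 0.4399.
Eliminate σ: μ = (z₂·x₁ − z₁·x₂)/(z₂ − z₁) = (0.4399·-11 − (-0.2533)·18)/0.6933 = -0.402.
Then σ = (x₂ − x₁)/(z₂ − z₁) = (18 − -11)/0.6933 = 41.831.
Precision τ = 1/σ² = 1/41.83² = 0.000571.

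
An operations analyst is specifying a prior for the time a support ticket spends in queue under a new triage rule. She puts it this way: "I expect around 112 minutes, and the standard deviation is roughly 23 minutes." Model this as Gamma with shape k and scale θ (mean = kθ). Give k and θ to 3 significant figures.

k ≈ 23.7, θ ≈ 4.72

For Gamma(k, scale θ): mean = kθ, variance = kθ², so CV = 1/√k.
CV = SD/mean = 23/112 = 0.2054, hence k = 1/CV² = 23.7.
Then θ = mean/k = 112/23.7 = 4.72.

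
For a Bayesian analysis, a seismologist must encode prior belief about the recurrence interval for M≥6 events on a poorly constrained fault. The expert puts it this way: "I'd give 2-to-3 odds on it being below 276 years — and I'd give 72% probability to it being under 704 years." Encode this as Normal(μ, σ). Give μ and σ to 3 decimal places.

μ = 405.675, σ = 511.846

For Normal(μ,σ), the p-quantile is μ + z_p·σ. Here z_{0.4} = -0.2533, z_{0.72} = 0.5828.
So 276 = μ − 0.2533σ and 704 = μ + 0.5828σ.
Subtracting: σ = (704 − 276)/(0.5828 − (-0.2533)) = 511.846.
Then μ = 276 − (-0.2533)·511.846 = 405.675.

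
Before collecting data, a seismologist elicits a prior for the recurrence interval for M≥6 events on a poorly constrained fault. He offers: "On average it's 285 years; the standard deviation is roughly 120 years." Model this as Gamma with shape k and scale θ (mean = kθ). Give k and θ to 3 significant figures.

For Gamma(k, scale θ): mean = kθ, variance = kθ², so CV = 1/√k.
CV = SD/mean = 120/285 = 0.4211, hence k = 1/CV² = 5.64.
Then θ = mean/k = 285/5.64 = 50.5.

k ≈ 5.64, θ ≈ 50.5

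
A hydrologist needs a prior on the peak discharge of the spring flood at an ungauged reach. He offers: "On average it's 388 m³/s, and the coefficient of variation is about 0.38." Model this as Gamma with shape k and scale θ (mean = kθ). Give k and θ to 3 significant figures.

For Gamma(k, scale θ): mean = kθ, variance = kθ², so CV = 1/√k.
CV = 0.38, hence k = 1/CV² = 6.93.
Then θ = mean/k = 388/6.93 = 56.

k ≈ 6.93, θ ≈ 56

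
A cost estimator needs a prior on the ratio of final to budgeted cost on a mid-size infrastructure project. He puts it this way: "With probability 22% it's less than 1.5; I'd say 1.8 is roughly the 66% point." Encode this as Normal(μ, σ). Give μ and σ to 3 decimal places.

For Normal(μ,σ), the p-quantile is μ + z_p·σ. Here z_{0.22} = -0.7722, z_{0.66} = 0.4125.
So 1.5 = μ − 0.7722σ and 1.8 = μ + 0.4125σ.
Subtracting: σ = (1.8 − 1.5)/(0.4125 − (-0.7722)) = 0.253.
Then μ = 1.5 − (-0.7722)·0.253 = 1.696.

μ = 1.696, σ = 0.253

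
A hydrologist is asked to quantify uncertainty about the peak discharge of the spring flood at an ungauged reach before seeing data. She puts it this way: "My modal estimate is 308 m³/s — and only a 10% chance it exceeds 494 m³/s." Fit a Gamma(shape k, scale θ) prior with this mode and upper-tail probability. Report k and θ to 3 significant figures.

k ≈ 9.42, θ ≈ 36.6

Gamma(k,θ) with k>1 has mode (k−1)θ, so θ = 308/(k−1).
Need P(X < 494) = 0.9 with θ tied to k this way. Start at k = 2, θ = 308: P(X<494) ≈ 0.476.
Too low — raise k to concentrate. Iterating converges to k ≈ 9.42.
Then θ = 308/(9.42−1) ≈ 36.6.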